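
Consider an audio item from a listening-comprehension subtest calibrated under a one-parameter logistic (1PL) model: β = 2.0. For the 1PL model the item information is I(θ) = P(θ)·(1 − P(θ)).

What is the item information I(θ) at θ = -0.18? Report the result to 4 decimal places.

P = 1/(1+e^{2.1800}) = 0.1016
P(1−P) = 0.1016 × 0.8984 = 0.0912
I = P(1−P) = 0.09125

0.0912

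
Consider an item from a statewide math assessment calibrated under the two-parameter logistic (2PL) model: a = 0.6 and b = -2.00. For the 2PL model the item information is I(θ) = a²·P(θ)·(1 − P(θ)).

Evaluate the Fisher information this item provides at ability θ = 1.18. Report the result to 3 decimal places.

P = 1/(1+e^{-1.9080}) = 0.8708
P(1−P) = 0.8708 × 0.1292 = 0.1125
I = a² × P(1−P) = 0.6² × 0.1125 = 0.04050

0.041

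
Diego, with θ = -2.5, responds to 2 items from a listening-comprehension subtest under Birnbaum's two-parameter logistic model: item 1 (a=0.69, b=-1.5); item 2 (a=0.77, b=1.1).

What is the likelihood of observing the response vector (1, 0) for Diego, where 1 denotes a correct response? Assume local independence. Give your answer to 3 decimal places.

0.314

P(θ) = 1 / (1 + exp(−a(θ − b)))
P_1 = 1/(1+e^{0.6900}) = 0.3340
P_2 = 1/(1+e^{2.7720}) = 0.0589
L = P_1 × (1−P_2) = 0.3340 × 0.9411 = 0.31437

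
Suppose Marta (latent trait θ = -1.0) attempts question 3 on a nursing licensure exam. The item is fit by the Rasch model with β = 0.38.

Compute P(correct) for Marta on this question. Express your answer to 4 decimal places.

0.2010

P(θ) = 1 / (1 + exp(−(θ − β)))
Exponent: (-1.0 − 0.38) = -1.3800
1/(1 + e^{1.3800}) = 0.2010
P = 0.2010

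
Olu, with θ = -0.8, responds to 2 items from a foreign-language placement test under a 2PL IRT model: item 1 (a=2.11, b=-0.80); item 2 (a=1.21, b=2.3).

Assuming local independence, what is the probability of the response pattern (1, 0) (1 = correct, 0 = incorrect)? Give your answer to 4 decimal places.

0.4885

P(θ) = 1 / (1 + exp(−a(θ − b)))
P_1 = 1/(1+e^{0.0000}) = 0.5000
P_2 = 1/(1+e^{3.7510}) = 0.0230
L = P_1 × (1−P_2) = 0.5000 × 0.9770 = 0.48852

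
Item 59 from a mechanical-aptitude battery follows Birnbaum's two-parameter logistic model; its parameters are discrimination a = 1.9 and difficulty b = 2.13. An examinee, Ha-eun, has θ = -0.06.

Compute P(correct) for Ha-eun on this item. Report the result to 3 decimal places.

0.015

P(θ) = 1 / (1 + exp(−a(θ − b)))
Exponent: 1.9 × (-0.06 − 2.13) = -4.1610
1/(1 + e^{4.1610}) = 0.0154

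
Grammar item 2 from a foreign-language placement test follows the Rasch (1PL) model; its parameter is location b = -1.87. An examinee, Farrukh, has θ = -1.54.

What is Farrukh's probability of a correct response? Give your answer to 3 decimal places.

0.582

P(θ) = 1 / (1 + exp(−(θ − b)))
Exponent: (-1.54 − (-1.87)) = 0.3300
1/(1 + e^{-0.3300}) = 0.5818
P = 0.5818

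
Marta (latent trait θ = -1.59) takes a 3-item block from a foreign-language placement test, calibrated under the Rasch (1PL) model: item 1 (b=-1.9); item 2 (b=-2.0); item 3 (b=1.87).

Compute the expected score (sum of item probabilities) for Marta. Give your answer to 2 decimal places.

P(θ) = 1 / (1 + exp(−(θ − b)))
P_1 = 1/(1+e^{-0.3100}) = 0.5769
P_2 = 1/(1+e^{-0.4100}) = 0.6011
P_3 = 1/(1+e^{3.4600}) = 0.0305
E[score] = 0.5769 + 0.6011 + 0.0305 = 1.2084

1.21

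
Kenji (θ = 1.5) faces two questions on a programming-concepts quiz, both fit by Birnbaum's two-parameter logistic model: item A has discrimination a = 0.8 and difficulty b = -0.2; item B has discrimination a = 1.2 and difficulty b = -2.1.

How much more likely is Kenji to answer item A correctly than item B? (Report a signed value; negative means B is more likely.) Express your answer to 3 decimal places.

P(θ) = 1 / (1 + exp(−a(θ − b)))
P_A = 0.7958
P_B = 0.9869
P_A − P_B = -0.1911

-0.191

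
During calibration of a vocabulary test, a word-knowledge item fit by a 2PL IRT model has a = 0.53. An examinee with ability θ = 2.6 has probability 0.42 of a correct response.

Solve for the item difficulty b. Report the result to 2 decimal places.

3.21

P(θ) = 1 / (1 + exp(−a(θ − b)))
logit(0.42) = ln(0.42/0.58) = -0.3228
b = θ − logit/(a) = 2.6 − (-0.3228)/0.5300 = 3.2090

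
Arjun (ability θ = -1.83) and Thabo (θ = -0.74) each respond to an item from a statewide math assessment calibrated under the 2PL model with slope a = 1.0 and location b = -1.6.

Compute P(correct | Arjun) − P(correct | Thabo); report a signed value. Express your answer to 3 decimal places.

-0.260

P(θ) = 1 / (1 + exp(−a(θ − b)))
P(Arjun) = 0.4428  [exponent -0.2300]
P(Thabo) = 0.7027  [exponent 0.8600]
Difference = 0.4428 − 0.7027 = -0.2599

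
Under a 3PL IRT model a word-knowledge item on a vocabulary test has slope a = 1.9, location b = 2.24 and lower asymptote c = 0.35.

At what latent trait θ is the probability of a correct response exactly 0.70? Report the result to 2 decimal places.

2.32

P(θ) = c + (1 − c) · 1 / (1 + exp(−a(θ − b)))
Remove guessing floor: (0.70 − 0.35)/(1 − 0.35) = 0.5385
logit = ln(0.5385/0.4615) = 0.1542
θ = b + logit/(a) = 2.24 + 0.1542/1.9000 = 2.3211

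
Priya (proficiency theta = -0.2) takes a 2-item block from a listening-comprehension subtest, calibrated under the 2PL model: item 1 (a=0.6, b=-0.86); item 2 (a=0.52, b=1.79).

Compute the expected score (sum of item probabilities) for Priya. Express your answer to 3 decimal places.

0.860

P(theta) = 1 / (1 + exp(−a(theta − b)))
P_1 = 1/(1+e^{-0.3960}) = 0.5977
P_2 = 1/(1+e^{1.0348}) = 0.2622
E[score] = 0.5977 + 0.2622 = 0.8599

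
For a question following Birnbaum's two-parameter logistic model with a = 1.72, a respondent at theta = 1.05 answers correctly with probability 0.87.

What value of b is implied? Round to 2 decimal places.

-0.06

P(theta) = 1 / (1 + exp(−a(theta − b)))
logit(0.87) = ln(0.87/0.13) = 1.9010
b = theta − logit/(a) = 1.05 − 1.9010/1.7200 = -0.0552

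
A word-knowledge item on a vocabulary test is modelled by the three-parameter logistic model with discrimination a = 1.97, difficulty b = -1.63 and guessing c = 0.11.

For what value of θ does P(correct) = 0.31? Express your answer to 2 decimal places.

P(θ) = c + (1 − c) · 1 / (1 + exp(−a(θ − b)))
Remove guessing floor: (0.31 − 0.11)/(1 − 0.11) = 0.2247
logit = ln(0.2247/0.7753) = -1.2384
θ = b + logit/(a) = -1.63 + (-1.2384)/1.9700 = -2.2586

-2.26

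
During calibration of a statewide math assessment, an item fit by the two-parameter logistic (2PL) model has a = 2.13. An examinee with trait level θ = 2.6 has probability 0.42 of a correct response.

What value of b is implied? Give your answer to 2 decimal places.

P(θ) = 1 / (1 + exp(−a(θ − b)))
logit(0.42) = ln(0.42/0.58) = -0.3228
b = θ − logit/(a) = 2.6 − (-0.3228)/2.1300 = 2.7515

2.75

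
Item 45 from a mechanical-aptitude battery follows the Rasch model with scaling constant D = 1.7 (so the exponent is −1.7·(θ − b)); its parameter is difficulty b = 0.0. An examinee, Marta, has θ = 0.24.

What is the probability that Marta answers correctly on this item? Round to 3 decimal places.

0.601

P(θ) = 1 / (1 + exp(−D·(θ − b)))
Exponent: 1.7 × (0.24 − 0.0) = 0.4080
1/(1 + e^{-0.4080}) = 0.6006
P = 0.6006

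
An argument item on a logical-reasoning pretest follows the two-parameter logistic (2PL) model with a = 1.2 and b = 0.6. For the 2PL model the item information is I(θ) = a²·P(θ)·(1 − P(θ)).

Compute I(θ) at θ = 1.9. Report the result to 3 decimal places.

P = 1/(1+e^{-1.5600}) = 0.8264
P(1−P) = 0.8264 × 0.1736 = 0.1435
I = a² × P(1−P) = 1.2² × 0.1435 = 0.20663

0.207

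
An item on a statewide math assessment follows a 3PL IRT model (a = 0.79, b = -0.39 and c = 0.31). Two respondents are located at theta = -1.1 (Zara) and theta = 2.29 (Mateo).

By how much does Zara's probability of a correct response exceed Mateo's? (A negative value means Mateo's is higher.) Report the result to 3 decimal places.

P(theta) = c + (1 − c) · 1 / (1 + exp(−a(theta − b)))
P(Zara) = 0.5607  [exponent -0.5609]
P(Mateo) = 0.9259  [exponent 2.1172]
Difference = 0.5607 − 0.9259 = -0.3652

-0.365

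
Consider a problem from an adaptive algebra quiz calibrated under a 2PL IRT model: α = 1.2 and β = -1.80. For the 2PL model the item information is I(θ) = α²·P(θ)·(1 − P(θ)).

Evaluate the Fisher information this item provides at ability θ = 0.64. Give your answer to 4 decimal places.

P = 1/(1+e^{-2.9280}) = 0.9492
P(1−P) = 0.9492 × 0.0508 = 0.0482
I = α² × P(1−P) = 1.2² × 0.0482 = 0.06942

0.0694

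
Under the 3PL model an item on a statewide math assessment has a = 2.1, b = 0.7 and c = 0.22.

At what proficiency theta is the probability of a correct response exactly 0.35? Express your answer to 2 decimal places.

-0.07

P(theta) = c + (1 − c) · 1 / (1 + exp(−a(theta − b)))
Remove guessing floor: (0.35 − 0.22)/(1 − 0.22) = 0.1667
logit = ln(0.1667/0.8333) = -1.6094
theta = b + logit/(a) = 0.7 + (-1.6094)/2.1000 = -0.0664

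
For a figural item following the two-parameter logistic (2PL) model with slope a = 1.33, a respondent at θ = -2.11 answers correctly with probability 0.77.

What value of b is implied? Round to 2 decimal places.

P(θ) = 1 / (1 + exp(−a(θ − b)))
logit(0.77) = ln(0.77/0.23) = 1.2083
b = θ − logit/(a) = -2.11 − 1.2083/1.3300 = -3.0185

-3.02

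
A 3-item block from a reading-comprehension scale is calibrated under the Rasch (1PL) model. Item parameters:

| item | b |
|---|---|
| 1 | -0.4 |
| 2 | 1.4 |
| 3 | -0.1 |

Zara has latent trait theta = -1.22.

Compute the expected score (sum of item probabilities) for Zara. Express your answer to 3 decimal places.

0.620

P(theta) = 1 / (1 + exp(−(theta − b)))
P_1 = 1/(1+e^{0.8200}) = 0.3058
P_2 = 1/(1+e^{2.6200}) = 0.0679
P_3 = 1/(1+e^{1.1200}) = 0.2460
E[score] = 0.3058 + 0.0679 + 0.2460 = 0.6196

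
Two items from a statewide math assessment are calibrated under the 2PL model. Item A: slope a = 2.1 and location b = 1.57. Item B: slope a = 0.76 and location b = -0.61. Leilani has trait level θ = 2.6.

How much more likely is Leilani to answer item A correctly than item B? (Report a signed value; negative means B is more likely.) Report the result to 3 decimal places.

P(θ) = 1 / (1 + exp(−a(θ − b)))
P_A = 0.8969
P_B = 0.9198
P_A − P_B = -0.0229

-0.023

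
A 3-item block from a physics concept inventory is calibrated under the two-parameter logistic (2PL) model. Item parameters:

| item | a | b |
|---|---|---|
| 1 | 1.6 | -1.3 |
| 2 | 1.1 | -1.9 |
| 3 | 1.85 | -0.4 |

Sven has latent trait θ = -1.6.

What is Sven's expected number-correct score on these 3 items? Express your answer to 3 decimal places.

P(θ) = 1 / (1 + exp(−a(θ − b)))
P_1 = 1/(1+e^{0.4800}) = 0.3823
P_2 = 1/(1+e^{-0.3300}) = 0.5818
P_3 = 1/(1+e^{2.2200}) = 0.0980
E[score] = 0.3823 + 0.5818 + 0.0980 = 1.0620

1.062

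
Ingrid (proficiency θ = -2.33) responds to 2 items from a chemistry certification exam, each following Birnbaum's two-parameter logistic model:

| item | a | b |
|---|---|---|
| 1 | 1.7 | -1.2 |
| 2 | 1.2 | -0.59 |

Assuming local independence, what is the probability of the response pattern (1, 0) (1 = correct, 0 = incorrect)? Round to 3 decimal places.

0.114

P(θ) = 1 / (1 + exp(−a(θ − b)))
P_1 = 1/(1+e^{1.9210}) = 0.1278
P_2 = 1/(1+e^{2.0880}) = 0.1103
L = P_1 × (1−P_2) = 0.1278 × 0.8897 = 0.11366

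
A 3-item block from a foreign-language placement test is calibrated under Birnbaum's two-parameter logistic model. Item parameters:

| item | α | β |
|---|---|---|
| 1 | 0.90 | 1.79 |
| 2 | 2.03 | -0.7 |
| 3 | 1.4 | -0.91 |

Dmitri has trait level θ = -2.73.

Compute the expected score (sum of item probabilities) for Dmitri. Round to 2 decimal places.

0.11

P(θ) = 1 / (1 + exp(−α(θ − β)))
P_1 = 1/(1+e^{4.0680}) = 0.0168
P_2 = 1/(1+e^{4.1209}) = 0.0160
P_3 = 1/(1+e^{2.5480}) = 0.0726
E[score] = 0.0168 + 0.0160 + 0.0726 = 0.1054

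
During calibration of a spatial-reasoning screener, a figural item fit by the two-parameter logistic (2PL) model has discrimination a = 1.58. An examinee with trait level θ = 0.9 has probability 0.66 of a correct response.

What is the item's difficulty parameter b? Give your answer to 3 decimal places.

0.480

P(θ) = 1 / (1 + exp(−a(θ − b)))
logit(0.66) = ln(0.66/0.34) = 0.6633
b = θ − logit/(a) = 0.9 − 0.6633/1.5800 = 0.4802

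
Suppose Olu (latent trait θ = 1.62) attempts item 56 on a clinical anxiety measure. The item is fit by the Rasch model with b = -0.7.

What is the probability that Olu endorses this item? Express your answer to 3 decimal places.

0.911

P(θ) = 1 / (1 + exp(−(θ − b)))
Exponent: (1.62 − (-0.7)) = 2.3200
1/(1 + e^{-2.3200}) = 0.9105
P = 0.9105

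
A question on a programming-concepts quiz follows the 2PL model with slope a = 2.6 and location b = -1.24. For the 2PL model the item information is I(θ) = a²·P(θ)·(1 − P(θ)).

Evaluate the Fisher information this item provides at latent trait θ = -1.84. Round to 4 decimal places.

0.9700

P = 1/(1+e^{1.5600}) = 0.1736
P(1−P) = 0.1736 × 0.8264 = 0.1435
I = a² × P(1−P) = 2.6² × 0.1435 = 0.97002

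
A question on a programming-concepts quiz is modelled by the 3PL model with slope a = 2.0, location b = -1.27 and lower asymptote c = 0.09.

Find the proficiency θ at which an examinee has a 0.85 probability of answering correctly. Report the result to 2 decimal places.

P(θ) = c + (1 − c) · 1 / (1 + exp(−a(θ − b)))
Remove guessing floor: (0.85 − 0.09)/(1 − 0.09) = 0.8352
logit = ln(0.8352/0.1648) = 1.6227
θ = b + logit/(a) = -1.27 + 1.6227/2.0000 = -0.4587

-0.46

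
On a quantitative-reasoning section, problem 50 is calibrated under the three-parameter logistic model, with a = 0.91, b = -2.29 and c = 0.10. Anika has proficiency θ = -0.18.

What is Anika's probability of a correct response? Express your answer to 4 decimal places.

P(θ) = c + (1 − c) · 1 / (1 + exp(−a(θ − b)))
Exponent: 0.91 × (-0.18 − (-2.29)) = 1.9201
1/(1 + e^{-1.9201}) = 0.8721
P = 0.10 + 0.90 × 0.8721 = 0.8849

0.8849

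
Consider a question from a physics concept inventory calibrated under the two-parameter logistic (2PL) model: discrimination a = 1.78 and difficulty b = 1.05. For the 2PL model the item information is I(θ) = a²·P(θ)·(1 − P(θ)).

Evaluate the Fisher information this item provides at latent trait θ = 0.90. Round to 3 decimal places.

P = 1/(1+e^{0.2670}) = 0.4336
P(1−P) = 0.4336 × 0.5664 = 0.2456
I = a² × P(1−P) = 1.78² × 0.2456 = 0.77815

0.778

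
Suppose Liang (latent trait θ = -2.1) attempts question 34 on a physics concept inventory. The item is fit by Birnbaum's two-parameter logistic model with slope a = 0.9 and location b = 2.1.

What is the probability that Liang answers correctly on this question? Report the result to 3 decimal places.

P(θ) = 1 / (1 + exp(−a(θ − b)))
Exponent: 0.9 × (-2.1 − 2.1) = -3.7800
1/(1 + e^{3.7800}) = 0.0223

0.022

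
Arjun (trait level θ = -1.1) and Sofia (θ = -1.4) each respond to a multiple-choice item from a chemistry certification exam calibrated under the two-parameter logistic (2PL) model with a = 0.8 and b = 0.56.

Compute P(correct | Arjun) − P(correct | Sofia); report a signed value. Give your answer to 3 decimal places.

P(θ) = 1 / (1 + exp(−a(θ − b)))
P(Arjun) = 0.2095  [exponent -1.3280]
P(Sofia) = 0.1725  [exponent -1.5680]
Difference = 0.2095 − 0.1725 = 0.0370

0.037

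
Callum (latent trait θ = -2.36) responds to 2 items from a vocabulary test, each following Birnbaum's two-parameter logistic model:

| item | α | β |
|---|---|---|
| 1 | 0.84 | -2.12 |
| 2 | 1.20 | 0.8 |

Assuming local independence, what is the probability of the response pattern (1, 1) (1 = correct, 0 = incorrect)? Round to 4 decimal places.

P(θ) = 1 / (1 + exp(−α(θ − β)))
P_1 = 1/(1+e^{0.2016}) = 0.4498
P_2 = 1/(1+e^{3.7920}) = 0.0221
L = P_1 × P_2 = 0.4498 × 0.0221 = 0.00992

0.0099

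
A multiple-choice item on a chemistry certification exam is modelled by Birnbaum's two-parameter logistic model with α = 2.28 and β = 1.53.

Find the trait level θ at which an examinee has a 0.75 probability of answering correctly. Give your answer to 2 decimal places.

2.01

P(θ) = 1 / (1 + exp(−α(θ − β)))
logit = ln(0.7500/0.2500) = 1.0986
θ = β + logit/(α) = 1.53 + 1.0986/2.2800 = 2.0118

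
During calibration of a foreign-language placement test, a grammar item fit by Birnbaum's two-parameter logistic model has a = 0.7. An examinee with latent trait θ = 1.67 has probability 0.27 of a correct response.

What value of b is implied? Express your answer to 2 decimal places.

3.09

P(θ) = 1 / (1 + exp(−a(θ − b)))
logit(0.27) = ln(0.27/0.73) = -0.9946
b = θ − logit/(a) = 1.67 − (-0.9946)/0.7000 = 3.0909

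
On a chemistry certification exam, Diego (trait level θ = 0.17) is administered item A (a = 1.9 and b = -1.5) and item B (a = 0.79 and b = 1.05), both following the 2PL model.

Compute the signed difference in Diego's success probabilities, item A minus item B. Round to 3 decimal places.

0.627

P(θ) = 1 / (1 + exp(−a(θ − b)))
P_A = 0.9598
P_B = 0.3329
P_A − P_B = 0.6269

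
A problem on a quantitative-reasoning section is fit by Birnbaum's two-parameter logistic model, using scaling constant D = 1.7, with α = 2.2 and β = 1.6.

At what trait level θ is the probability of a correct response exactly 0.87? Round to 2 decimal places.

2.11

P(θ) = 1 / (1 + exp(−D·α(θ − β)))
logit = ln(0.8700/0.1300) = 1.9010
θ = β + logit/(1.7·α) = 1.6 + 1.9010/3.7400 = 2.1083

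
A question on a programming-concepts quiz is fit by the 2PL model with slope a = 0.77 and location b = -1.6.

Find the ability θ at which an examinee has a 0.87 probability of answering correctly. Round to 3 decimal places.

0.869

P(θ) = 1 / (1 + exp(−a(θ − b)))
logit = ln(0.8700/0.1300) = 1.9010
θ = b + logit/(a) = -1.6 + 1.9010/0.7700 = 0.8688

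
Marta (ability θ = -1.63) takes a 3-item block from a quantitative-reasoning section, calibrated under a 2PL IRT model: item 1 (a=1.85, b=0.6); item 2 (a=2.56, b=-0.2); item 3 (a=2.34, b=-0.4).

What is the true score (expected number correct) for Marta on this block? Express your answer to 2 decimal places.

P(θ) = 1 / (1 + exp(−a(θ − b)))
P_1 = 1/(1+e^{4.1255}) = 0.0159
P_2 = 1/(1+e^{3.6608}) = 0.0251
P_3 = 1/(1+e^{2.8782}) = 0.0532
E[score] = 0.0159 + 0.0251 + 0.0532 = 0.0942

0.09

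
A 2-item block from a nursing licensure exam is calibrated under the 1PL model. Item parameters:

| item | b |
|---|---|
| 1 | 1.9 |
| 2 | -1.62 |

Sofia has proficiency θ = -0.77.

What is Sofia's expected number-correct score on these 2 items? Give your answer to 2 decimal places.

P(θ) = 1 / (1 + exp(−(θ − b)))
P_1 = 1/(1+e^{2.6700}) = 0.0648
P_2 = 1/(1+e^{-0.8500}) = 0.7006
E[score] = 0.0648 + 0.7006 = 0.7653

0.77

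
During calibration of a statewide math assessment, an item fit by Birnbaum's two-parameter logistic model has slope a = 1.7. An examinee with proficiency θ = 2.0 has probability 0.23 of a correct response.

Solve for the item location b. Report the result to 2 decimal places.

2.71

P(θ) = 1 / (1 + exp(−a(θ − b)))
logit(0.23) = ln(0.23/0.77) = -1.2083
b = θ − logit/(a) = 2.0 − (-1.2083)/1.7000 = 2.7108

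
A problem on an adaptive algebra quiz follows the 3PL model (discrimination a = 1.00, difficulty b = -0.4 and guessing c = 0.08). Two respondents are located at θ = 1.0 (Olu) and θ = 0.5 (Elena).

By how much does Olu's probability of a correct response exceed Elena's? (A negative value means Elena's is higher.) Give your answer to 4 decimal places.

0.0839

P(θ) = c + (1 − c) · 1 / (1 + exp(−a(θ − b)))
P(Olu) = 0.8180  [exponent 1.4000]
P(Elena) = 0.7341  [exponent 0.9000]
Difference = 0.8180 − 0.7341 = 0.0839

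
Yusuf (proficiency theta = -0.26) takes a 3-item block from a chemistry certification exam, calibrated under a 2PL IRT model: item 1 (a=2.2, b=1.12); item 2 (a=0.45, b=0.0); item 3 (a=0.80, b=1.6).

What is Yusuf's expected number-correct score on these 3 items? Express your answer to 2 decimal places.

0.70

P(theta) = 1 / (1 + exp(−a(theta − b)))
P_1 = 1/(1+e^{3.0360}) = 0.0458
P_2 = 1/(1+e^{0.1170}) = 0.4708
P_3 = 1/(1+e^{1.4880}) = 0.1842
E[score] = 0.0458 + 0.4708 + 0.1842 = 0.7008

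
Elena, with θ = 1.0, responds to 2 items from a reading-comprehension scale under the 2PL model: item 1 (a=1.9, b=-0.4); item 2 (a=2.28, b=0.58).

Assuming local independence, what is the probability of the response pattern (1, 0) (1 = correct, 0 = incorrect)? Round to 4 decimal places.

P(θ) = 1 / (1 + exp(−a(θ − b)))
P_1 = 1/(1+e^{-2.6600}) = 0.9346
P_2 = 1/(1+e^{-0.9576}) = 0.7226
L = P_1 × (1−P_2) = 0.9346 × 0.2774 = 0.25923

0.2592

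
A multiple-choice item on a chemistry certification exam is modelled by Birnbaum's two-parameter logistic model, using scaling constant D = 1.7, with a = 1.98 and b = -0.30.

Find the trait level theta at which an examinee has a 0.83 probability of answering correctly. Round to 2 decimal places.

P(theta) = 1 / (1 + exp(−D·a(theta − b)))
logit = ln(0.8300/0.1700) = 1.5856
theta = b + logit/(1.7·a) = -0.30 + 1.5856/3.3660 = 0.1711

0.17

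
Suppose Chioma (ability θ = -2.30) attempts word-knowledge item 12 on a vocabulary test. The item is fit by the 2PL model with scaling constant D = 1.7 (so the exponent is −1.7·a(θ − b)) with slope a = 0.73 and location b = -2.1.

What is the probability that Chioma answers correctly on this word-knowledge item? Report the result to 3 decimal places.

0.438

P(θ) = 1 / (1 + exp(−D·a(θ − b)))
Exponent: 1.7 × 0.73 × (-2.30 − (-2.1)) = -0.2482
1/(1 + e^{0.2482}) = 0.4383
P = 0.4383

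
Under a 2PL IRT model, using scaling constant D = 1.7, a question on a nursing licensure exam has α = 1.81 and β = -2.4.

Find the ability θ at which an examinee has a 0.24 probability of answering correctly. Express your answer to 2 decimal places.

P(θ) = 1 / (1 + exp(−D·α(θ − β)))
logit = ln(0.2400/0.7600) = -1.1527
θ = β + logit/(1.7·α) = -2.4 + (-1.1527)/3.0770 = -2.7746

-2.77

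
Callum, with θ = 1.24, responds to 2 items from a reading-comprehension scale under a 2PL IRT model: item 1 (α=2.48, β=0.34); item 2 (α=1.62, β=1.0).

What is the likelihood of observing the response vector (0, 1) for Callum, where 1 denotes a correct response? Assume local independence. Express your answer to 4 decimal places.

P(θ) = 1 / (1 + exp(−α(θ − β)))
P_1 = 1/(1+e^{-2.2320}) = 0.9031
P_2 = 1/(1+e^{-0.3888}) = 0.5960
L = (1−P_1) × P_2 = 0.0969 × 0.5960 = 0.05776

0.0578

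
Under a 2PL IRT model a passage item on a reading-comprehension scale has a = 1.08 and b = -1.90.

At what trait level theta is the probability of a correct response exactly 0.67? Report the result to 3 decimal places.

P(theta) = 1 / (1 + exp(−a(theta − b)))
logit = ln(0.6700/0.3300) = 0.7082
theta = b + logit/(a) = -1.90 + 0.7082/1.0800 = -1.2443

-1.244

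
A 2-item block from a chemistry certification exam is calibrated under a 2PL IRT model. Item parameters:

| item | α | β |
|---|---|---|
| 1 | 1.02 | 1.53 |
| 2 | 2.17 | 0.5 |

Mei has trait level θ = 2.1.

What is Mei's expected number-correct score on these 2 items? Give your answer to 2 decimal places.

P(θ) = 1 / (1 + exp(−α(θ − β)))
P_1 = 1/(1+e^{-0.5814}) = 0.6414
P_2 = 1/(1+e^{-3.4720}) = 0.9699
E[score] = 0.6414 + 0.9699 = 1.6113

1.61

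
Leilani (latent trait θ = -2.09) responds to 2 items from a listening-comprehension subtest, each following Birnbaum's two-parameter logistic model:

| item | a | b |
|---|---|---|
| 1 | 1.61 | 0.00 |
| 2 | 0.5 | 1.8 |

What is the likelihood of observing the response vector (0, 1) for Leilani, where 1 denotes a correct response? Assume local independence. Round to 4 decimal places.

P(θ) = 1 / (1 + exp(−a(θ − b)))
P_1 = 1/(1+e^{3.3649}) = 0.0334
P_2 = 1/(1+e^{1.9450}) = 0.1251
L = (1−P_1) × P_2 = 0.9666 × 0.1251 = 0.12092

0.1209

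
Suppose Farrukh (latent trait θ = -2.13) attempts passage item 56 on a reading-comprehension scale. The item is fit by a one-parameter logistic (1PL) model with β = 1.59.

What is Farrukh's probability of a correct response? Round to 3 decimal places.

P(θ) = 1 / (1 + exp(−(θ − β)))
Exponent: (-2.13 − 1.59) = -3.7200
1/(1 + e^{3.7200}) = 0.0237
P = 0.0237

0.024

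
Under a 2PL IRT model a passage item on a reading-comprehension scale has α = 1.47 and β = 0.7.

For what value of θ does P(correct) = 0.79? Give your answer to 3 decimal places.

1.601

P(θ) = 1 / (1 + exp(−α(θ − β)))
logit = ln(0.7900/0.2100) = 1.3249
θ = β + logit/(α) = 0.7 + 1.3249/1.4700 = 1.6013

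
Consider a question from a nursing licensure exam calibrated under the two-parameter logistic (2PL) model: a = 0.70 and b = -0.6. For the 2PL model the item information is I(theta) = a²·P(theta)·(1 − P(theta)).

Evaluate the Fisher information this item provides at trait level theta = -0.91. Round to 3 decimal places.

0.121

P = 1/(1+e^{0.2170}) = 0.4460
P(1−P) = 0.4460 × 0.5540 = 0.2471
I = a² × P(1−P) = 0.70² × 0.2471 = 0.12107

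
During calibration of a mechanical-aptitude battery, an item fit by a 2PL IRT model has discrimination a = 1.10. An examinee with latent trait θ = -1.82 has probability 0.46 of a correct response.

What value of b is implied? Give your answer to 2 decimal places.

P(θ) = 1 / (1 + exp(−a(θ − b)))
logit(0.46) = ln(0.46/0.54) = -0.1603
b = θ − logit/(a) = -1.82 − (-0.1603)/1.1000 = -1.6742

-1.67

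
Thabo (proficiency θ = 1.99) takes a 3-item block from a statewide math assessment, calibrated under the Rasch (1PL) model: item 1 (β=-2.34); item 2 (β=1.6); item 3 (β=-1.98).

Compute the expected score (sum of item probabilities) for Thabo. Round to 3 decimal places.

P(θ) = 1 / (1 + exp(−(θ − β)))
P_1 = 1/(1+e^{-4.3300}) = 0.9870
P_2 = 1/(1+e^{-0.3900}) = 0.5963
P_3 = 1/(1+e^{-3.9700}) = 0.9815
E[score] = 0.9870 + 0.5963 + 0.9815 = 2.5648

2.565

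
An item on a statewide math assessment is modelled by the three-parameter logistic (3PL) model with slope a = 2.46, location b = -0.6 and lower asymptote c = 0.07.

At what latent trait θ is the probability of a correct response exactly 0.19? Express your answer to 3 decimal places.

P(θ) = c + (1 − c) · 1 / (1 + exp(−a(θ − b)))
Remove guessing floor: (0.19 − 0.07)/(1 − 0.07) = 0.1290
logit = ln(0.1290/0.8710) = -1.9095
θ = b + logit/(a) = -0.6 + (-1.9095)/2.4600 = -1.3762

-1.376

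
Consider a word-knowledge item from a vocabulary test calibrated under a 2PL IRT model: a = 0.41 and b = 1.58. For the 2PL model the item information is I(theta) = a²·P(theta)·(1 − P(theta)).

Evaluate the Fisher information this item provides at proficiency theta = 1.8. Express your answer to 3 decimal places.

0.042

P = 1/(1+e^{-0.0902}) = 0.5225
P(1−P) = 0.5225 × 0.4775 = 0.2495
I = a² × P(1−P) = 0.41² × 0.2495 = 0.04194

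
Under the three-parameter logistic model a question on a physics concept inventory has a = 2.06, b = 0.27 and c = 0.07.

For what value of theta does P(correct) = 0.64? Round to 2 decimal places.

0.49

P(theta) = c + (1 − c) · 1 / (1 + exp(−a(theta − b)))
Remove guessing floor: (0.64 − 0.07)/(1 − 0.07) = 0.6129
logit = ln(0.6129/0.3871) = 0.4595
theta = b + logit/(a) = 0.27 + 0.4595/2.0600 = 0.4931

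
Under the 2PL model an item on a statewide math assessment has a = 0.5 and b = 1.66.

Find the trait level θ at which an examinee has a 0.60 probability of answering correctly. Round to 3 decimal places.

P(θ) = 1 / (1 + exp(−a(θ − b)))
logit = ln(0.6000/0.4000) = 0.4055
θ = b + logit/(a) = 1.66 + 0.4055/0.5000 = 2.4709

2.471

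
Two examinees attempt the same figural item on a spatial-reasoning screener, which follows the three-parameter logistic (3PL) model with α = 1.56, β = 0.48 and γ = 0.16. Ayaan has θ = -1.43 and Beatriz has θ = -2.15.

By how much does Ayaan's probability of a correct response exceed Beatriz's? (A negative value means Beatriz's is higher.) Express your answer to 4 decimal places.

0.0270

P(θ) = γ + (1 − γ) · 1 / (1 + exp(−α(θ − β)))
P(Ayaan) = 0.2006  [exponent -2.9796]
P(Beatriz) = 0.1737  [exponent -4.1028]
Difference = 0.2006 − 0.1737 = 0.0270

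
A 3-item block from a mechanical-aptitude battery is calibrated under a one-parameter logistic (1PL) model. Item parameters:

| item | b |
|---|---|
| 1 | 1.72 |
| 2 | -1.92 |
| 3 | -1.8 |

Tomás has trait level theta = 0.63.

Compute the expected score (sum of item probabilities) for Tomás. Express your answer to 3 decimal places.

P(theta) = 1 / (1 + exp(−(theta − b)))
P_1 = 1/(1+e^{1.0900}) = 0.2516
P_2 = 1/(1+e^{-2.5500}) = 0.9276
P_3 = 1/(1+e^{-2.4300}) = 0.9191
E[score] = 0.2516 + 0.9276 + 0.9191 = 2.0983

2.098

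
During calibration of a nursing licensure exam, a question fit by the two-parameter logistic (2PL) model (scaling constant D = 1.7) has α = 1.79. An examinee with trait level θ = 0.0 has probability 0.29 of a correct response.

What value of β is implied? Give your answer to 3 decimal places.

0.294

P(θ) = 1 / (1 + exp(−D·α(θ − β)))
logit(0.29) = ln(0.29/0.71) = -0.8954
β = θ − logit/(1.7·α) = 0.0 − (-0.8954)/3.0430 = 0.2942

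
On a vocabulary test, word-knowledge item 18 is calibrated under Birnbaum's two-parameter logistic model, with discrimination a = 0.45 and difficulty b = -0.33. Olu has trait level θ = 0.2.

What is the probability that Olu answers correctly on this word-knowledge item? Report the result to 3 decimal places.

P(θ) = 1 / (1 + exp(−a(θ − b)))
Exponent: 0.45 × (0.2 − (-0.33)) = 0.2385
1/(1 + e^{-0.2385}) = 0.5593

0.559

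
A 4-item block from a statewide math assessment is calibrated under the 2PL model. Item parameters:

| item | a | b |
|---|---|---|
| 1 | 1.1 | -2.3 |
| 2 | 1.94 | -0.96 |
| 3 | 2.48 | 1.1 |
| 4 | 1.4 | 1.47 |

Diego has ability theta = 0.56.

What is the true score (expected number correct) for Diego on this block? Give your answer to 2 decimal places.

2.34

P(theta) = 1 / (1 + exp(−a(theta − b)))
P_1 = 1/(1+e^{-3.1460}) = 0.9588
P_2 = 1/(1+e^{-2.9488}) = 0.9502
P_3 = 1/(1+e^{1.3392}) = 0.2076
P_4 = 1/(1+e^{1.2740}) = 0.2186
E[score] = 0.9588 + 0.9502 + 0.2076 + 0.2186 = 2.3352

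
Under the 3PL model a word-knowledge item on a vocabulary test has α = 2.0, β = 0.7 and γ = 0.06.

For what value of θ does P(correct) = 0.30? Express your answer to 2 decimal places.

P(θ) = γ + (1 − γ) · 1 / (1 + exp(−α(θ − β)))
Remove guessing floor: (0.30 − 0.06)/(1 − 0.06) = 0.2553
logit = ln(0.2553/0.7447) = -1.0704
θ = β + logit/(α) = 0.7 + (-1.0704)/2.0000 = 0.1648

0.16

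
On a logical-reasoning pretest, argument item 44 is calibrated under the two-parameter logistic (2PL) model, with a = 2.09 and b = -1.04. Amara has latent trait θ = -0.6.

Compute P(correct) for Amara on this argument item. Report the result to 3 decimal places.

0.715

P(θ) = 1 / (1 + exp(−a(θ − b)))
Exponent: 2.09 × (-0.6 − (-1.04)) = 0.9196
1/(1 + e^{-0.9196}) = 0.7150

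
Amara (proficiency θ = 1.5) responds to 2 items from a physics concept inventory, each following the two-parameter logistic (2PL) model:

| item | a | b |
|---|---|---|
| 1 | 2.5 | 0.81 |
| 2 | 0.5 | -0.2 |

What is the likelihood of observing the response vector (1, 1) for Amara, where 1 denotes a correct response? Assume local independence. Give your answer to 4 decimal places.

P(θ) = 1 / (1 + exp(−a(θ − b)))
P_1 = 1/(1+e^{-1.7250}) = 0.8488
P_2 = 1/(1+e^{-0.8500}) = 0.7006
L = P_1 × P_2 = 0.8488 × 0.7006 = 0.59462

0.5946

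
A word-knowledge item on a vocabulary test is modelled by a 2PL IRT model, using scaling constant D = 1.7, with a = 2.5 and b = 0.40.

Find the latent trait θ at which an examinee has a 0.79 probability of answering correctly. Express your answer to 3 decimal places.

P(θ) = 1 / (1 + exp(−D·a(θ − b)))
logit = ln(0.7900/0.2100) = 1.3249
θ = b + logit/(1.7·a) = 0.40 + 1.3249/4.2500 = 0.7117

0.712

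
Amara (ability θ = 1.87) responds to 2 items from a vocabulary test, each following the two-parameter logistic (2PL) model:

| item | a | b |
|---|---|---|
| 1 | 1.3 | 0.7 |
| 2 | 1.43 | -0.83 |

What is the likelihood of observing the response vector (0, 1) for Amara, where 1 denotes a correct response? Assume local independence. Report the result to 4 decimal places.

P(θ) = 1 / (1 + exp(−a(θ − b)))
P_1 = 1/(1+e^{-1.5210}) = 0.8207
P_2 = 1/(1+e^{-3.8610}) = 0.9794
L = (1−P_1) × P_2 = 0.1793 × 0.9794 = 0.17562

0.1756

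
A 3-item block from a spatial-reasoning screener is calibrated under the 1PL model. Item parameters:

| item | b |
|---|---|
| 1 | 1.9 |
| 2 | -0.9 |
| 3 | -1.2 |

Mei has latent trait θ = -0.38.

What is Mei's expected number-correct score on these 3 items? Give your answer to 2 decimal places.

P(θ) = 1 / (1 + exp(−(θ − b)))
P_1 = 1/(1+e^{2.2800}) = 0.0928
P_2 = 1/(1+e^{-0.5200}) = 0.6271
P_3 = 1/(1+e^{-0.8200}) = 0.6942
E[score] = 0.0928 + 0.6271 + 0.6942 = 1.4142

1.41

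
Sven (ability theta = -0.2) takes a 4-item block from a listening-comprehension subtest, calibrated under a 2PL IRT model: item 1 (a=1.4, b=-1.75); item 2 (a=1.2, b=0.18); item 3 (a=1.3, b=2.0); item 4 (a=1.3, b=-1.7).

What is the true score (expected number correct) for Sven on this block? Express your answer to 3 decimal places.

2.215

P(theta) = 1 / (1 + exp(−a(theta − b)))
P_1 = 1/(1+e^{-2.1700}) = 0.8975
P_2 = 1/(1+e^{0.4560}) = 0.3879
P_3 = 1/(1+e^{2.8600}) = 0.0542
P_4 = 1/(1+e^{-1.9500}) = 0.8754
E[score] = 0.8975 + 0.3879 + 0.0542 + 0.8754 = 2.2151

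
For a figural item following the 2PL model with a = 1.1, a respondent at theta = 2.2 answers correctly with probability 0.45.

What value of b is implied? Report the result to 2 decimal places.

P(theta) = 1 / (1 + exp(−a(theta − b)))
logit(0.45) = ln(0.45/0.55) = -0.2007
b = theta − logit/(a) = 2.2 − (-0.2007)/1.1000 = 2.3824

2.38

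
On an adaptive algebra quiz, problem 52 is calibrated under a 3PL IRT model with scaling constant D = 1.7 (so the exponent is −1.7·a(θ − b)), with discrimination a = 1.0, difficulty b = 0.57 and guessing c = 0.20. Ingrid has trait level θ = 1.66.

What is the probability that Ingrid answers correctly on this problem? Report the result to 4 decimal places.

0.8916

P(θ) = c + (1 − c) · 1 / (1 + exp(−D·a(θ − b)))
Exponent: 1.7 × 1.0 × (1.66 − 0.57) = 1.8530
1/(1 + e^{-1.8530}) = 0.8645
P = 0.20 + 0.80 × 0.8645 = 0.8916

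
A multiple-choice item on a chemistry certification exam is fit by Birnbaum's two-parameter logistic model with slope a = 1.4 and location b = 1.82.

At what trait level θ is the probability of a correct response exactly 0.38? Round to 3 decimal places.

P(θ) = 1 / (1 + exp(−a(θ − b)))
logit = ln(0.3800/0.6200) = -0.4895
θ = b + logit/(a) = 1.82 + (-0.4895)/1.4000 = 1.4703

1.470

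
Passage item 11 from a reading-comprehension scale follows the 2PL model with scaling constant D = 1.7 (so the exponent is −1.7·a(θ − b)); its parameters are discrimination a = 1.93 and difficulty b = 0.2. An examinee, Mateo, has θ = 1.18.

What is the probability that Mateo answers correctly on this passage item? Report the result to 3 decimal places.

P(θ) = 1 / (1 + exp(−D·a(θ − b)))
Exponent: 1.7 × 1.93 × (1.18 − 0.2) = 3.2154
1/(1 + e^{-3.2154}) = 0.9614
P = 0.9614

0.961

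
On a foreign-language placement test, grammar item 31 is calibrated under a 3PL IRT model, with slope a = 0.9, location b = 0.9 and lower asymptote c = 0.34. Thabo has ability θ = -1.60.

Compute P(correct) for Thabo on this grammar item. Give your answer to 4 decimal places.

0.4029

P(θ) = c + (1 − c) · 1 / (1 + exp(−a(θ − b)))
Exponent: 0.9 × (-1.60 − 0.9) = -2.2500
1/(1 + e^{2.2500}) = 0.0953
P = 0.34 + 0.66 × 0.0953 = 0.4029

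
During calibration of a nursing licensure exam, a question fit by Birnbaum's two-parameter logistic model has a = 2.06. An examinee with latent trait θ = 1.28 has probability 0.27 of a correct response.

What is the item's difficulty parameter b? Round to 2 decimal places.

1.76

P(θ) = 1 / (1 + exp(−a(θ − b)))
logit(0.27) = ln(0.27/0.73) = -0.9946
b = θ − logit/(a) = 1.28 − (-0.9946)/2.0600 = 1.7628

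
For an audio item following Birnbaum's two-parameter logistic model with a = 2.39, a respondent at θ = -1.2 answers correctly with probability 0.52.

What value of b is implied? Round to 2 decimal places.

P(θ) = 1 / (1 + exp(−a(θ − b)))
logit(0.52) = ln(0.52/0.48) = 0.0800
b = θ − logit/(a) = -1.2 − 0.0800/2.3900 = -1.2335

-1.23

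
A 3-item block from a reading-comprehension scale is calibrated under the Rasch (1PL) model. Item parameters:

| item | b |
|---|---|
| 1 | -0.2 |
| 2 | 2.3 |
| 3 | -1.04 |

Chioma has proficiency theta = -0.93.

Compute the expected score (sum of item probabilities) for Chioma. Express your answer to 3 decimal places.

0.891

P(theta) = 1 / (1 + exp(−(theta − b)))
P_1 = 1/(1+e^{0.7300}) = 0.3252
P_2 = 1/(1+e^{3.2300}) = 0.0381
P_3 = 1/(1+e^{-0.1100}) = 0.5275
E[score] = 0.3252 + 0.0381 + 0.5275 = 0.8907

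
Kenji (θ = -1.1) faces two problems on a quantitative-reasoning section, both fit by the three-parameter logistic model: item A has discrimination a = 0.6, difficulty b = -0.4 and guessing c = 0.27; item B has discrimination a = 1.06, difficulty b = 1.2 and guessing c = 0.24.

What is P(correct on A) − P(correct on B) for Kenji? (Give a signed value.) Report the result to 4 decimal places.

P(θ) = c + (1 − c) · 1 / (1 + exp(−a(θ − b)))
P_A = 0.5595
P_B = 0.3010
P_A − P_B = 0.2584

0.2584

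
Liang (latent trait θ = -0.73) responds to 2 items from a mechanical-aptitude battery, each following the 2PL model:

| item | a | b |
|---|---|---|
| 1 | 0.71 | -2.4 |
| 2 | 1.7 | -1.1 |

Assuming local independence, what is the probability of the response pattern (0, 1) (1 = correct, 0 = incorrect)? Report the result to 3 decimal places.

P(θ) = 1 / (1 + exp(−a(θ − b)))
P_1 = 1/(1+e^{-1.1857}) = 0.7660
P_2 = 1/(1+e^{-0.6290}) = 0.6523
L = (1−P_1) × P_2 = 0.2340 × 0.6523 = 0.15265

0.153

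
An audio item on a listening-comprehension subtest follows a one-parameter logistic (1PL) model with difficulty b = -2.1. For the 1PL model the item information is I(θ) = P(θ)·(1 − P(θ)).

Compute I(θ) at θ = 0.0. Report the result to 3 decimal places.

P = 1/(1+e^{-2.1000}) = 0.8909
P(1−P) = 0.8909 × 0.1091 = 0.0972
I = P(1−P) = 0.09719

0.097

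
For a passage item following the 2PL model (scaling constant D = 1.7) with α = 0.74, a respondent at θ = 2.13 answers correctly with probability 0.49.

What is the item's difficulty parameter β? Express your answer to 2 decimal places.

2.16

P(θ) = 1 / (1 + exp(−D·α(θ − β)))
logit(0.49) = ln(0.49/0.51) = -0.0400
β = θ − logit/(1.7·α) = 2.13 − (-0.0400)/1.2580 = 2.1618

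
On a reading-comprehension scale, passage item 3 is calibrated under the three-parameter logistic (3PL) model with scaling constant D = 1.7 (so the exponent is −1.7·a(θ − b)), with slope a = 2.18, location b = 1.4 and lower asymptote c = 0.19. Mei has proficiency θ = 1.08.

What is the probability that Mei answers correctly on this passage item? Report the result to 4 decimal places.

0.3795

P(θ) = c + (1 − c) · 1 / (1 + exp(−D·a(θ − b)))
Exponent: 1.7 × 2.18 × (1.08 − 1.4) = -1.1859
1/(1 + e^{1.1859}) = 0.2340
P = 0.19 + 0.81 × 0.2340 = 0.3795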